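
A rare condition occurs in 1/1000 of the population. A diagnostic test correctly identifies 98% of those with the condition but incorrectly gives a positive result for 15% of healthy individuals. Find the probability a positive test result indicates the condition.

Let D = the rare event, + = positive/flagged.
P(D) = 1/1000
P(+|D) = 98/100 = 49/50
P(+|D') = 15/100 = 3/20
P(+) = P(+|D)P(D) + P(+|D')P(D')
     = \frac{49}{50} × \frac{1}{1000} + \frac{3}{20} × \frac{999}{1000}
     = \frac{15083}{100000}
P(D|+) = P(+|D)P(D)/P(+) = \frac{98}{15083}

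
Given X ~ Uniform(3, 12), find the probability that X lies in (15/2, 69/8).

P(15/2 < X < 69/8) = ∫_{15/2}^{69/8} f(x) dx
where f(x) = \frac{1}{9}
= \frac{1}{8}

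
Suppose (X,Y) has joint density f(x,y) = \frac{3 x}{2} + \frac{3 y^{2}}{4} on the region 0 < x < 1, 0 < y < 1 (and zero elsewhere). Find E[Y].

E[Y] = ∫_0^1 ∫_0^1 y × f(x,y) dx dy
= \frac{9}{16}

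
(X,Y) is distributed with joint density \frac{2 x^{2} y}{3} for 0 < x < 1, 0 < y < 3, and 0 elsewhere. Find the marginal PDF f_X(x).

f_X(x) = ∫_0^3 f(x,y) dy
= ∫_0^3 \frac{2 x^{2} y}{3} dy
= 3 x^{2} for 0 < x < 1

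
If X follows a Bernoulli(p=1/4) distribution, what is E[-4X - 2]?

For X ~ Bernoulli(p=1/4):
E[X] = \frac{1}{4}
E[-4X - 2] = -4 × E[X] - 2 = -3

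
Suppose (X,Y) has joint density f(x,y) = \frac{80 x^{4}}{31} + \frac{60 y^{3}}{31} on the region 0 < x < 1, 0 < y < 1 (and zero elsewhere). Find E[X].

E[X] = ∫_0^1 ∫_0^1 x × f(x,y) dy dx
= ∫_0^1 ∫_0^1 x × (\frac{80 x^{4}}{31} + \frac{60 y^{3}}{31}) dy dx
= \frac{125}{186}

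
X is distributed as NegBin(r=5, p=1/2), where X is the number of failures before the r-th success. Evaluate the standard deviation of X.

For X ~ NegBin(r=5, p=1/2), where X is the number of failures before the r-th success:
Var(X) = 10
SD(X) = √(Var(X)) = √(10) = \sqrt{10}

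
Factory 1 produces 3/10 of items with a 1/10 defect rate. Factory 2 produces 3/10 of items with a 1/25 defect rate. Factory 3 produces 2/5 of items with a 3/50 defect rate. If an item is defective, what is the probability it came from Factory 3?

Using Bayes' theorem:
P(F1) = 3/10, P(D|F1) = 1/10
P(F2) = 3/10, P(D|F2) = 1/25
P(F3) = 2/5, P(D|F3) = 3/50
P(D) = P(D|F1)P(F1) + P(D|F2)P(F2) + P(D|F3)P(F3)
     = \frac{33}{500}
P(F3|D) = P(D|F3)P(F3) / P(D)
= \frac{4}{11}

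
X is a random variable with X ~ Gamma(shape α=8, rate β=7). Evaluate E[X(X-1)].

E[X(X-1)] = E[X² - X] = E[X²] - E[X]
E[X] = \frac{8}{7}
E[X²] = Var(X) + (E[X])² = \frac{8}{49} + (\frac{8}{7})² = \frac{72}{49}
E[X(X-1)] = \frac{72}{49} - \frac{8}{7} = \frac{16}{49}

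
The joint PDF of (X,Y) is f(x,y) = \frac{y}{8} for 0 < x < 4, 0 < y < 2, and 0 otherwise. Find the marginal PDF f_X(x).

f_X(x) = ∫_0^2 f(x,y) dy
= ∫_0^2 \frac{y}{8} dy
= \frac{1}{4} for 0 < x < 4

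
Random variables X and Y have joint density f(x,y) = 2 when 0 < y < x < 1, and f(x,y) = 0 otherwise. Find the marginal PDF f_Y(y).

f_Y(y) = ∫_y^1 2 dx = 2 - 2 y
for 0 < y < 1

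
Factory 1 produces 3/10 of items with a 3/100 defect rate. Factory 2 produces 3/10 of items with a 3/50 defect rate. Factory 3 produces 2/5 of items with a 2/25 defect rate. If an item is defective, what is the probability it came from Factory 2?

Using Bayes' theorem:
P(F1) = 3/10, P(D|F1) = 3/100
P(F2) = 3/10, P(D|F2) = 3/50
P(F3) = 2/5, P(D|F3) = 2/25
P(D) = P(D|F1)P(F1) + P(D|F2)P(F2) + P(D|F3)P(F3)
     = \frac{59}{1000}
P(F2|D) = P(D|F2)P(F2) / P(D)
= \frac{18}{59}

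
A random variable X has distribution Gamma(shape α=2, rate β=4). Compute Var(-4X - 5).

For X ~ Gamma(shape α=2, rate β=4):
Var(X) = \frac{1}{8}
Var(-4X - 5) = (-4)² × Var(X) = 16 × \frac{1}{8} = 2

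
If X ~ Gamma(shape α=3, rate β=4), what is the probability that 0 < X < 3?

P(0 < X < 3) = ∫_{0}^{3} f(x) dx
where f(x) = 32 x^{2} e^{- 4 x}
= 1 - \frac{85}{e^{12}}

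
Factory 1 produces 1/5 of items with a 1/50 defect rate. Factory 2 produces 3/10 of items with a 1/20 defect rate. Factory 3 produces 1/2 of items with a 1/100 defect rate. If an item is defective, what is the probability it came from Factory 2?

Using Bayes' theorem:
P(F1) = 1/5, P(D|F1) = 1/50
P(F2) = 3/10, P(D|F2) = 1/20
P(F3) = 1/2, P(D|F3) = 1/100
P(D) = P(D|F1)P(F1) + P(D|F2)P(F2) + P(D|F3)P(F3)
     = \frac{3}{125}
P(F2|D) = P(D|F2)P(F2) / P(D)
= \frac{5}{8}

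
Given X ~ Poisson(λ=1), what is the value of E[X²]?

Using the identity E[X²] = Var(X) + (E[X])²:
E[X] = 1
Var(X) = 1
E[X²] = 1 + (1)²
= 2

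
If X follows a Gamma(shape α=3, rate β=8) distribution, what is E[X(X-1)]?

E[X(X-1)] = E[X² - X] = E[X²] - E[X]
E[X] = \frac{3}{8}
E[X²] = Var(X) + (E[X])² = \frac{3}{64} + (\frac{3}{8})² = \frac{3}{16}
E[X(X-1)] = \frac{3}{16} - \frac{3}{8} = - \frac{3}{16}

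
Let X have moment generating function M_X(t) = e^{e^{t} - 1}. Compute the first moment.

To find E[X], compute M^(1)(0):
M^(1)(t) = e^{t} e^{e^{t} - 1}
M^(1)(0) = 1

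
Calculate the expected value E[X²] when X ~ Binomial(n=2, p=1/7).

Using the identity E[X²] = Var(X) + (E[X])²:
E[X] = \frac{2}{7}
Var(X) = \frac{12}{49}
E[X²] = \frac{12}{49} + (\frac{2}{7})²
= \frac{16}{49}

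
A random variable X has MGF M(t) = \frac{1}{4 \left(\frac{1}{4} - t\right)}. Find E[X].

To find E[X], compute M^(1)(0):
M^(1)(t) = \frac{1}{4 \left(\frac{1}{4} - t\right)^{2}}
M^(1)(0) = 4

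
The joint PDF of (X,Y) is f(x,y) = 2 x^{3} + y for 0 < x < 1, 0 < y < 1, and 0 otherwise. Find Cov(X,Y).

E[XY] = ∫∫ xy × f(x,y) dx dy = \frac{11}{30}
E[X] = \frac{13}{20}
E[Y] = \frac{7}{12}
Cov(X,Y) = E[XY] - E[X]E[Y] = - \frac{1}{80}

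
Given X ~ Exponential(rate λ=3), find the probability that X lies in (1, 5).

P(1 < X < 5) = ∫_{1}^{5} f(x) dx
where f(x) = 3 e^{- 3 x}
= - \frac{1 - e^{12}}{e^{15}}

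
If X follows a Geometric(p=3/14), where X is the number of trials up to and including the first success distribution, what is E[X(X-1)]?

E[X(X-1)] = E[X² - X] = E[X²] - E[X]
E[X] = \frac{14}{3}
E[X²] = Var(X) + (E[X])² = \frac{154}{9} + (\frac{14}{3})² = \frac{350}{9}
E[X(X-1)] = \frac{350}{9} - \frac{14}{3} = \frac{308}{9}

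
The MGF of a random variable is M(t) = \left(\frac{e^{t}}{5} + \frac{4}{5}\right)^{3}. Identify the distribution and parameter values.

The MGF M(t) = \left(\frac{e^{t}}{5} + \frac{4}{5}\right)^{3} is the standard form for the Binomial distribution.
Comparing with the known MGF formula identifies: Binomial(n=3, p=1/5)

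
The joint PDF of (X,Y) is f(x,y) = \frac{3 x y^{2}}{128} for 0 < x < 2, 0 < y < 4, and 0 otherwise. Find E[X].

f_X(x) = ∫_0^4 \frac{3 x y^{2}}{128} dy = \frac{x}{2}
E[X] = ∫_0^2 x × (\frac{x}{2}) dx = \frac{4}{3}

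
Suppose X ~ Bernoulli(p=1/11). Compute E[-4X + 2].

For X ~ Bernoulli(p=1/11):
E[X] = \frac{1}{11}
E[-4X + 2] = -4 × E[X] + 2 = \frac{18}{11}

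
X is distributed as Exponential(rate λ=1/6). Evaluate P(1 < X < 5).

P(1 < X < 5) = ∫_{1}^{5} f(x) dx
where f(x) = \frac{e^{- \frac{x}{6}}}{6}
= - \frac{1 - e^{\frac{2}{3}}}{e^{\frac{5}{6}}}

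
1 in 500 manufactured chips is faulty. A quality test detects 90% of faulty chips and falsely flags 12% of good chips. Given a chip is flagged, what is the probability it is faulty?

Let D = the rare event, + = positive/flagged.
P(D) = 1/500
P(+|D) = 90/100 = 9/10
P(+|D') = 12/100 = 3/25
P(+) = P(+|D)P(D) + P(+|D')P(D')
     = \frac{9}{10} × \frac{1}{500} + \frac{3}{25} × \frac{499}{500}
     = \frac{3039}{25000}
P(D|+) = P(+|D)P(D)/P(+) = \frac{15}{1013}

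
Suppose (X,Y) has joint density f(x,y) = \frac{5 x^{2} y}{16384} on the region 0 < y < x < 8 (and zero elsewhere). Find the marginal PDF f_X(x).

f_X(x) = ∫_0^x \frac{5 x^{2} y}{16384} dy = \frac{5 x^{4}}{32768}
for 0 < x < 8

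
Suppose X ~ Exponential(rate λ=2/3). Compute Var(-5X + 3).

For X ~ Exponential(rate λ=2/3):
Var(X) = \frac{9}{4}
Var(-5X + 3) = (-5)² × Var(X) = 25 × \frac{9}{4} = \frac{225}{4}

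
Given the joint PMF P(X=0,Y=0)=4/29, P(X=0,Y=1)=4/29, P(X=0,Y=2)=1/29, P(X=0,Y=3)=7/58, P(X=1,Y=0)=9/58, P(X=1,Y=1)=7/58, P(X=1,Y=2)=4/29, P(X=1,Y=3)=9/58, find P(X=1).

P(X=1) = P(X=1,Y=0) + P(X=1,Y=1) + P(X=1,Y=2) + P(X=1,Y=3)
= 9/58 + 7/58 + 4/29 + 9/58
= 33/58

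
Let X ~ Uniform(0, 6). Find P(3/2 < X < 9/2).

P(3/2 < X < 9/2) = ∫_{3/2}^{9/2} f(x) dx
where f(x) = \frac{1}{6}
= \frac{1}{2}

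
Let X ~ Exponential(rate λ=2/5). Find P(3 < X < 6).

P(3 < X < 6) = ∫_{3}^{6} f(x) dx
where f(x) = \frac{2 e^{- \frac{2 x}{5}}}{5}
= - \frac{1 - e^{\frac{6}{5}}}{e^{\frac{12}{5}}}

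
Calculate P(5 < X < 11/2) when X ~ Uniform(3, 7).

P(5 < X < 11/2) = ∫_{5}^{11/2} f(x) dx
where f(x) = \frac{1}{4}
= \frac{1}{8}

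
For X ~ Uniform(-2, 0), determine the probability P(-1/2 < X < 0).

P(-1/2 < X < 0) = ∫_{-1/2}^{0} f(x) dx
where f(x) = \frac{1}{2}
= \frac{1}{4}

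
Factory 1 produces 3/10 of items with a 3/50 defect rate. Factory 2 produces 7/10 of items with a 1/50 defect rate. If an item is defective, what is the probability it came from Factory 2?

Using Bayes' theorem:
P(F1) = 3/10, P(D|F1) = 3/50
P(F2) = 7/10, P(D|F2) = 1/50
P(D) = P(D|F1)P(F1) + P(D|F2)P(F2)
     = \frac{4}{125}
P(F2|D) = P(D|F2)P(F2) / P(D)
= \frac{7}{16}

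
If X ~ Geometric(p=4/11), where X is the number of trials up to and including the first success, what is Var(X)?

For X ~ Geometric(p=4/11), where X is the number of trials up to and including the first success:
Var(X) = \frac{77}{16}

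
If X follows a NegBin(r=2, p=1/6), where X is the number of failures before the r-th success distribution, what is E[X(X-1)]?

E[X(X-1)] = E[X² - X] = E[X²] - E[X]
E[X] = 10
E[X²] = Var(X) + (E[X])² = 60 + (10)² = 160
E[X(X-1)] = 160 - 10 = 150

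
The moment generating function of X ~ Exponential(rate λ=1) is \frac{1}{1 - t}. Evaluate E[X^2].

To find E[X^2], compute M^(2)(0):
M^(1)(t) = \frac{1}{\left(1 - t\right)^{2}}
M^(2)(t) = \frac{2}{\left(1 - t\right)^{3}}
M^(2)(0) = 2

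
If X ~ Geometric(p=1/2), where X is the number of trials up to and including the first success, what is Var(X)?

For X ~ Geometric(p=1/2), where X is the number of trials up to and including the first success:
Var(X) = 2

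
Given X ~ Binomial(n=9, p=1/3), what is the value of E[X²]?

Using the identity E[X²] = Var(X) + (E[X])²:
E[X] = 3
Var(X) = 2
E[X²] = 2 + (3)²
= 11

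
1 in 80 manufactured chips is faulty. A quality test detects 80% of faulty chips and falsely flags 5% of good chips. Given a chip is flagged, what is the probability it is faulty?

Let D = the rare event, + = positive/flagged.
P(D) = 1/80
P(+|D) = 80/100 = 4/5
P(+|D') = 5/100 = 1/20
P(+) = P(+|D)P(D) + P(+|D')P(D')
     = \frac{4}{5} × \frac{1}{80} + \frac{1}{20} × \frac{79}{80}
     = \frac{19}{320}
P(D|+) = P(+|D)P(D)/P(+) = \frac{16}{95}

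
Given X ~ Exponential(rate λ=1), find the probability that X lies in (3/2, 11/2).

P(3/2 < X < 11/2) = ∫_{3/2}^{11/2} f(x) dx
where f(x) = e^{- x}
= - \frac{1 - e^{4}}{e^{\frac{11}{2}}}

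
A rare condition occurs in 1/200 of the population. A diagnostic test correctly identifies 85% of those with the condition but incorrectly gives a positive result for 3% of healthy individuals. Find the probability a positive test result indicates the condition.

Let D = the rare event, + = positive/flagged.
P(D) = 1/200
P(+|D) = 85/100 = 17/20
P(+|D') = 3/100
P(+) = P(+|D)P(D) + P(+|D')P(D')
     = \frac{17}{20} × \frac{1}{200} + \frac{3}{100} × \frac{199}{200}
     = \frac{341}{10000}
P(D|+) = P(+|D)P(D)/P(+) = \frac{85}{682}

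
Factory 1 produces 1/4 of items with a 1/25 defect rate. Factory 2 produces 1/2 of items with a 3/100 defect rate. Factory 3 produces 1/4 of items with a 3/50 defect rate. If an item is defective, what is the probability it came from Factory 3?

Using Bayes' theorem:
P(F1) = 1/4, P(D|F1) = 1/25
P(F2) = 1/2, P(D|F2) = 3/100
P(F3) = 1/4, P(D|F3) = 3/50
P(D) = P(D|F1)P(F1) + P(D|F2)P(F2) + P(D|F3)P(F3)
     = \frac{1}{25}
P(F3|D) = P(D|F3)P(F3) / P(D)
= \frac{3}{8}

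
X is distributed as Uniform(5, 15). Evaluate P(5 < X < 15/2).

P(5 < X < 15/2) = ∫_{5}^{15/2} f(x) dx
where f(x) = \frac{1}{10}
= \frac{1}{4}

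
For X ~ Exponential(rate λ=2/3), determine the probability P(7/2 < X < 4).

P(7/2 < X < 4) = ∫_{7/2}^{4} f(x) dx
where f(x) = \frac{2 e^{- \frac{2 x}{3}}}{3}
= - \frac{1 - e^{\frac{1}{3}}}{e^{\frac{8}{3}}}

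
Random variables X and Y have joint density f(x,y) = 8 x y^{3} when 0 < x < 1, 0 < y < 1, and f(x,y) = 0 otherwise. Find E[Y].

E[Y] = ∫_0^1 ∫_0^1 y × f(x,y) dx dy
= \frac{4}{5}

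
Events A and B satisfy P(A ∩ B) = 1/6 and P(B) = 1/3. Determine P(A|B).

P(A|B) = P(A ∩ B) / P(B)
= (1/6) / (1/3)
= 1/2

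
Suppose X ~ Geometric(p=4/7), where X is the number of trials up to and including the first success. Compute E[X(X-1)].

E[X(X-1)] = E[X² - X] = E[X²] - E[X]
E[X] = \frac{7}{4}
E[X²] = Var(X) + (E[X])² = \frac{21}{16} + (\frac{7}{4})² = \frac{35}{8}
E[X(X-1)] = \frac{35}{8} - \frac{7}{4} = \frac{21}{8}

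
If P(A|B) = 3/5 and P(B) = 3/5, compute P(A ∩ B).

By definition, P(A|B) = P(A ∩ B) / P(B)
So P(A ∩ B) = P(A|B) × P(B)
= 3/5 × 3/5
= 9/25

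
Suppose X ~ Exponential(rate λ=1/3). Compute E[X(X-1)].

E[X(X-1)] = E[X² - X] = E[X²] - E[X]
E[X] = 3
E[X²] = Var(X) + (E[X])² = 9 + (3)² = 18
E[X(X-1)] = 18 - 3 = 15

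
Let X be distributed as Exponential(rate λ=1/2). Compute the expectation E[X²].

Using the identity E[X²] = Var(X) + (E[X])²:
E[X] = 2
Var(X) = 4
E[X²] = 4 + (2)²
= 8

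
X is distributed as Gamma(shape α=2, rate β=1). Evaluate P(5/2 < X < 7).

P(5/2 < X < 7) = ∫_{5/2}^{7} f(x) dx
where f(x) = x e^{- x}
= - \frac{8}{e^{7}} + \frac{7}{2 e^{\frac{5}{2}}}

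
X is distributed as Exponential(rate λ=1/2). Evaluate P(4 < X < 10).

P(4 < X < 10) = ∫_{4}^{10} f(x) dx
where f(x) = \frac{e^{- \frac{x}{2}}}{2}
= - \frac{1 - e^{3}}{e^{5}}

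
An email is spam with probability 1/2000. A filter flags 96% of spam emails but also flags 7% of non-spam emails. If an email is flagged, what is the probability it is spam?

Let D = the rare event, + = positive/flagged.
P(D) = 1/2000
P(+|D) = 96/100 = 24/25
P(+|D') = 7/100
P(+) = P(+|D)P(D) + P(+|D')P(D')
     = \frac{24}{25} × \frac{1}{2000} + \frac{7}{100} × \frac{1999}{2000}
     = \frac{14089}{200000}
P(D|+) = P(+|D)P(D)/P(+) = \frac{96}{14089}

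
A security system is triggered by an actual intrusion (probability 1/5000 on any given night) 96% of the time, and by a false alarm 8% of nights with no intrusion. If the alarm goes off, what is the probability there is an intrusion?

Let D = the rare event, + = positive/flagged.
P(D) = 1/5000
P(+|D) = 96/100 = 24/25
P(+|D') = 8/100 = 2/25
P(+) = P(+|D)P(D) + P(+|D')P(D')
     = \frac{24}{25} × \frac{1}{5000} + \frac{2}{25} × \frac{4999}{5000}
     = \frac{5011}{62500}
P(D|+) = P(+|D)P(D)/P(+) = \frac{12}{5011}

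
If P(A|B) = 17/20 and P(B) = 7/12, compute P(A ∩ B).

By definition, P(A|B) = P(A ∩ B) / P(B)
So P(A ∩ B) = P(A|B) × P(B)
= 17/20 × 7/12
= 119/240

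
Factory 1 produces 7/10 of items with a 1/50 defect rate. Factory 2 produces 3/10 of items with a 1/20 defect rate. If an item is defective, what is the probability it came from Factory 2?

Using Bayes' theorem:
P(F1) = 7/10, P(D|F1) = 1/50
P(F2) = 3/10, P(D|F2) = 1/20
P(D) = P(D|F1)P(F1) + P(D|F2)P(F2)
     = \frac{29}{1000}
P(F2|D) = P(D|F2)P(F2) / P(D)
= \frac{15}{29}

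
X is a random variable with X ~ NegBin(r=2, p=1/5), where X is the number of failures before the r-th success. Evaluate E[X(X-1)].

E[X(X-1)] = E[X² - X] = E[X²] - E[X]
E[X] = 8
E[X²] = Var(X) + (E[X])² = 40 + (8)² = 104
E[X(X-1)] = 104 - 8 = 96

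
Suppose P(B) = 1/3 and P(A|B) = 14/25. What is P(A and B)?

By definition, P(A|B) = P(A ∩ B) / P(B)
So P(A ∩ B) = P(A|B) × P(B)
= 14/25 × 1/3
= 14/75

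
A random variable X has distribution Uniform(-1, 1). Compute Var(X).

For X ~ Uniform(-1, 1):
Var(X) = \frac{1}{3}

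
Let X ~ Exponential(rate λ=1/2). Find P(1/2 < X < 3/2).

P(1/2 < X < 3/2) = ∫_{1/2}^{3/2} f(x) dx
where f(x) = \frac{e^{- \frac{x}{2}}}{2}
= - \frac{1 - e^{\frac{1}{2}}}{e^{\frac{3}{4}}}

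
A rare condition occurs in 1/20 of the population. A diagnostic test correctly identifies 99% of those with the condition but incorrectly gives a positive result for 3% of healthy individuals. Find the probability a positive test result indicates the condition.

Let D = the rare event, + = positive/flagged.
P(D) = 1/20
P(+|D) = 99/100
P(+|D') = 3/100
P(+) = P(+|D)P(D) + P(+|D')P(D')
     = \frac{99}{100} × \frac{1}{20} + \frac{3}{100} × \frac{19}{20}
     = \frac{39}{500}
P(D|+) = P(+|D)P(D)/P(+) = \frac{33}{52}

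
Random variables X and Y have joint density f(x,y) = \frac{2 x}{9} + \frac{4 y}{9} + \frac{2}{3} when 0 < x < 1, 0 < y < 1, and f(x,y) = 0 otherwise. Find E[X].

E[X] = ∫_0^1 ∫_0^1 x × f(x,y) dy dx
= ∫_0^1 ∫_0^1 x × (\frac{2 x}{9} + \frac{4 y}{9} + \frac{2}{3}) dy dx
= \frac{14}{27}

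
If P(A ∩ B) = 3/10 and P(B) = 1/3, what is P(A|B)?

P(A|B) = P(A ∩ B) / P(B)
= (3/10) / (1/3)
= 9/10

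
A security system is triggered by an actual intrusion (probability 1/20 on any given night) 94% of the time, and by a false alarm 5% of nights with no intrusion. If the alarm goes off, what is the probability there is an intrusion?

Let D = the rare event, + = positive/flagged.
P(D) = 1/20
P(+|D) = 94/100 = 47/50
P(+|D') = 5/100 = 1/20
P(+) = P(+|D)P(D) + P(+|D')P(D')
     = \frac{47}{50} × \frac{1}{20} + \frac{1}{20} × \frac{19}{20}
     = \frac{189}{2000}
P(D|+) = P(+|D)P(D)/P(+) = \frac{94}{189}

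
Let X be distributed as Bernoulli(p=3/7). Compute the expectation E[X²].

Using the identity E[X²] = Var(X) + (E[X])²:
E[X] = \frac{3}{7}
Var(X) = \frac{12}{49}
E[X²] = \frac{12}{49} + (\frac{3}{7})²
= \frac{3}{7}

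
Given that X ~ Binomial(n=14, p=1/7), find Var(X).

For X ~ Binomial(n=14, p=1/7):
Var(X) = \frac{12}{7}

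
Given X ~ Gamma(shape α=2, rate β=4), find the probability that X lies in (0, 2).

P(0 < X < 2) = ∫_{0}^{2} f(x) dx
where f(x) = 16 x e^{- 4 x}
= 1 - \frac{9}{e^{8}}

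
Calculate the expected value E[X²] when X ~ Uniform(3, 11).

Using the identity E[X²] = Var(X) + (E[X])²:
E[X] = 7
Var(X) = \frac{16}{3}
E[X²] = \frac{16}{3} + (7)²
= \frac{163}{3}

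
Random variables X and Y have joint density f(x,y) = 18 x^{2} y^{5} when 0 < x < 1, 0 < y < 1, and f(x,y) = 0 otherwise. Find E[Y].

E[Y] = ∫_0^1 ∫_0^1 y × f(x,y) dx dy
= \frac{6}{7}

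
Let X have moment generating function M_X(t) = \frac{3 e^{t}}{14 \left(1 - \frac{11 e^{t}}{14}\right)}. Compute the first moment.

To find E[X], compute M^(1)(0):
M^(1)(t) = \frac{3 e^{t}}{14 \left(1 - \frac{11 e^{t}}{14}\right)} + \frac{33 e^{2 t}}{196 \left(1 - \frac{11 e^{t}}{14}\right)^{2}}
M^(1)(0) = \frac{14}{3}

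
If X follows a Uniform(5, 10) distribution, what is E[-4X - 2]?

For X ~ Uniform(5, 10):
E[X] = \frac{15}{2}
E[-4X - 2] = -4 × E[X] - 2 = -32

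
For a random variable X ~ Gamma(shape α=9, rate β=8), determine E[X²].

Using the identity E[X²] = Var(X) + (E[X])²:
E[X] = \frac{9}{8}
Var(X) = \frac{9}{64}
E[X²] = \frac{9}{64} + (\frac{9}{8})²
= \frac{45}{32}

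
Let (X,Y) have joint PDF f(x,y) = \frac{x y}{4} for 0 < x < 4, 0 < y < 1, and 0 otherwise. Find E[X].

f_X(x) = ∫_0^1 \frac{x y}{4} dy = \frac{x}{8}
E[X] = ∫_0^4 x × (\frac{x}{8}) dx = \frac{8}{3}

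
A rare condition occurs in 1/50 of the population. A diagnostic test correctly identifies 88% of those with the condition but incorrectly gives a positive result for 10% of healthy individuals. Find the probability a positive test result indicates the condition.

Let D = the rare event, + = positive/flagged.
P(D) = 1/50
P(+|D) = 88/100 = 22/25
P(+|D') = 10/100 = 1/10
P(+) = P(+|D)P(D) + P(+|D')P(D')
     = \frac{22}{25} × \frac{1}{50} + \frac{1}{10} × \frac{49}{50}
     = \frac{289}{2500}
P(D|+) = P(+|D)P(D)/P(+) = \frac{44}{289}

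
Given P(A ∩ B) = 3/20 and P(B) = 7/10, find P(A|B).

P(A|B) = P(A ∩ B) / P(B)
= (3/20) / (7/10)
= 3/14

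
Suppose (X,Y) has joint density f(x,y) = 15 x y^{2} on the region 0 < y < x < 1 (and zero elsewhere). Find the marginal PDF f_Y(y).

f_Y(y) = ∫_y^1 15 x y^{2} dx = \frac{15 y^{2} \left(1 - y^{2}\right)}{2}
for 0 < y < 1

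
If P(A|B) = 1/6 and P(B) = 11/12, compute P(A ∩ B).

By definition, P(A|B) = P(A ∩ B) / P(B)
So P(A ∩ B) = P(A|B) × P(B)
= 1/6 × 11/12
= 11/72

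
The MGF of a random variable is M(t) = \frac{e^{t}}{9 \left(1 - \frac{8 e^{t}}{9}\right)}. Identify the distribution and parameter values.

The MGF M(t) = \frac{e^{t}}{9 \left(1 - \frac{8 e^{t}}{9}\right)} is the standard form for the Geometric distribution.
Comparing with the known MGF formula identifies: Geometric(p=1/9), X = trial number of first success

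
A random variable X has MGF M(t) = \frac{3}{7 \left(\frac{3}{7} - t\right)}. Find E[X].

To find E[X], compute M^(1)(0):
M^(1)(t) = \frac{3}{7 \left(\frac{3}{7} - t\right)^{2}}
M^(1)(0) = \frac{7}{3}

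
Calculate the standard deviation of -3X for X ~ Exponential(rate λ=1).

For X ~ Exponential(rate λ=1):
Var(X) = 1
SD(X) = √(Var(X)) = √(1) = 1
SD(-3X) = |-3| × SD(X) = 3 × 1 = 3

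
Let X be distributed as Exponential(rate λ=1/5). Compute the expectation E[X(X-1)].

E[X(X-1)] = E[X² - X] = E[X²] - E[X]
E[X] = 5
E[X²] = Var(X) + (E[X])² = 25 + (5)² = 50
E[X(X-1)] = 50 - 5 = 45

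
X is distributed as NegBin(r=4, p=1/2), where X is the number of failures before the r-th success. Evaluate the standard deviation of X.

For X ~ NegBin(r=4, p=1/2), where X is the number of failures before the r-th success:
Var(X) = 8
SD(X) = √(Var(X)) = √(8) = 2 \sqrt{2}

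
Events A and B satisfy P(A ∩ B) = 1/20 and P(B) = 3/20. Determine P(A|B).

P(A|B) = P(A ∩ B) / P(B)
= (1/20) / (3/20)
= 1/3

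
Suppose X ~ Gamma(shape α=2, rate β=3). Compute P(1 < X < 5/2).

P(1 < X < 5/2) = ∫_{1}^{5/2} f(x) dx
where f(x) = 9 x e^{- 3 x}
= - \frac{17}{2 e^{\frac{15}{2}}} + \frac{4}{e^{3}}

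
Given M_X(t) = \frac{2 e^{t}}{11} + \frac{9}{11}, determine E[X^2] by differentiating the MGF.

To find E[X^2], compute M^(2)(0):
M^(1)(t) = \frac{2 e^{t}}{11}
M^(2)(t) = \frac{2 e^{t}}{11}
M^(2)(0) = \frac{2}{11}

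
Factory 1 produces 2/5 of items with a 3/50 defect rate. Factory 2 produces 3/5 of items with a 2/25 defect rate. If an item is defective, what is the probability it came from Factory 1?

Using Bayes' theorem:
P(F1) = 2/5, P(D|F1) = 3/50
P(F2) = 3/5, P(D|F2) = 2/25
P(D) = P(D|F1)P(F1) + P(D|F2)P(F2)
     = \frac{9}{125}
P(F1|D) = P(D|F1)P(F1) / P(D)
= \frac{1}{3}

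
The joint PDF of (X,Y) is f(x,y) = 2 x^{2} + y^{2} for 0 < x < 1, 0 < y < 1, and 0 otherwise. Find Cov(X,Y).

E[XY] = ∫∫ xy × f(x,y) dx dy = \frac{3}{8}
E[X] = \frac{2}{3}
E[Y] = \frac{7}{12}
Cov(X,Y) = E[XY] - E[X]E[Y] = - \frac{1}{72}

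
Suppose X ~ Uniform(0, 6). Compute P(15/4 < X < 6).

P(15/4 < X < 6) = ∫_{15/4}^{6} f(x) dx
where f(x) = \frac{1}{6}
= \frac{3}{8}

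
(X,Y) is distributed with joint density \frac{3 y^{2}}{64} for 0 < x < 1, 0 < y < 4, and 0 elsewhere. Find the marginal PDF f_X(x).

f_X(x) = ∫_0^4 f(x,y) dy
= ∫_0^4 \frac{3 y^{2}}{64} dy
= 1 for 0 < x < 1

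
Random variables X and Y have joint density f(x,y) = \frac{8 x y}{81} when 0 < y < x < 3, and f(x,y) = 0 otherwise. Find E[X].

f_X(x) = ∫_0^x \frac{8 x y}{81} dy = \frac{4 x^{3}}{81}
E[X] = ∫_0^3 x × (\frac{4 x^{3}}{81}) dx = \frac{12}{5}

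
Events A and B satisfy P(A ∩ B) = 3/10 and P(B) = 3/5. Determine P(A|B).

P(A|B) = P(A ∩ B) / P(B)
= (3/10) / (3/5)
= 1/2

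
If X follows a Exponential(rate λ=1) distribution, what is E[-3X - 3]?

For X ~ Exponential(rate λ=1):
E[X] = 1
E[-3X - 3] = -3 × E[X] - 3 = -6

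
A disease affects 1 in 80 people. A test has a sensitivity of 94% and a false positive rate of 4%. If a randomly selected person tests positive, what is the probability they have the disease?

Let D = the rare event, + = positive/flagged.
P(D) = 1/80
P(+|D) = 94/100 = 47/50
P(+|D') = 4/100 = 1/25
P(+) = P(+|D)P(D) + P(+|D')P(D')
     = \frac{47}{50} × \frac{1}{80} + \frac{1}{25} × \frac{79}{80}
     = \frac{41}{800}
P(D|+) = P(+|D)P(D)/P(+) = \frac{47}{205}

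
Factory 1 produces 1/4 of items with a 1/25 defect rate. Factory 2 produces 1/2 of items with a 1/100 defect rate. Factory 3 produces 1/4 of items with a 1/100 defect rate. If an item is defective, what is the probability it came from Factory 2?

Using Bayes' theorem:
P(F1) = 1/4, P(D|F1) = 1/25
P(F2) = 1/2, P(D|F2) = 1/100
P(F3) = 1/4, P(D|F3) = 1/100
P(D) = P(D|F1)P(F1) + P(D|F2)P(F2) + P(D|F3)P(F3)
     = \frac{7}{400}
P(F2|D) = P(D|F2)P(F2) / P(D)
= \frac{2}{7}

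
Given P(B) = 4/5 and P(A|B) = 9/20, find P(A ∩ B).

By definition, P(A|B) = P(A ∩ B) / P(B)
So P(A ∩ B) = P(A|B) × P(B)
= 9/20 × 4/5
= 9/25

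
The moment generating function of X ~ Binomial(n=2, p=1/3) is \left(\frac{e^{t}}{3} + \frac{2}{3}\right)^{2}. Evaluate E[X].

To find E[X], compute M^(1)(0):
M^(1)(t) = \frac{2 \left(\frac{e^{t}}{3} + \frac{2}{3}\right) e^{t}}{3}
M^(1)(0) = \frac{2}{3}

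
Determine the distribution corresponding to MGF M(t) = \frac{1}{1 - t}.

The MGF M(t) = \frac{1}{1 - t} is the standard form for the Exponential distribution.
Comparing with the known MGF formula identifies: Exponential(rate λ=1)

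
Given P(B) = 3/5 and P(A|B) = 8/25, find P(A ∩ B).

By definition, P(A|B) = P(A ∩ B) / P(B)
So P(A ∩ B) = P(A|B) × P(B)
= 8/25 × 3/5
= 24/125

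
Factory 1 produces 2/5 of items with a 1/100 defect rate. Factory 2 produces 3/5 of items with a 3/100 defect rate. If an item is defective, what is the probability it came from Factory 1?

Using Bayes' theorem:
P(F1) = 2/5, P(D|F1) = 1/100
P(F2) = 3/5, P(D|F2) = 3/100
P(D) = P(D|F1)P(F1) + P(D|F2)P(F2)
     = \frac{11}{500}
P(F1|D) = P(D|F1)P(F1) / P(D)
= \frac{2}{11}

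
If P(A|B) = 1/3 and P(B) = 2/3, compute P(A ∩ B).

By definition, P(A|B) = P(A ∩ B) / P(B)
So P(A ∩ B) = P(A|B) × P(B)
= 1/3 × 2/3
= 2/9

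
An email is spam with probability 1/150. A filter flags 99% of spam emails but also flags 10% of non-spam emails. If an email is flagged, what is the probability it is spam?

Let D = the rare event, + = positive/flagged.
P(D) = 1/150
P(+|D) = 99/100
P(+|D') = 10/100 = 1/10
P(+) = P(+|D)P(D) + P(+|D')P(D')
     = \frac{99}{100} × \frac{1}{150} + \frac{1}{10} × \frac{149}{150}
     = \frac{1589}{15000}
P(D|+) = P(+|D)P(D)/P(+) = \frac{99}{1589}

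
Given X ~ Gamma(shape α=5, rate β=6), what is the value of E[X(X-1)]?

E[X(X-1)] = E[X² - X] = E[X²] - E[X]
E[X] = \frac{5}{6}
E[X²] = Var(X) + (E[X])² = \frac{5}{36} + (\frac{5}{6})² = \frac{5}{6}
E[X(X-1)] = \frac{5}{6} - \frac{5}{6} = 0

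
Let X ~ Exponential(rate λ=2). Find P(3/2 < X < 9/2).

P(3/2 < X < 9/2) = ∫_{3/2}^{9/2} f(x) dx
where f(x) = 2 e^{- 2 x}
= - \frac{1 - e^{6}}{e^{9}}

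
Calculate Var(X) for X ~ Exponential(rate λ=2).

For X ~ Exponential(rate λ=2):
Var(X) = \frac{1}{4}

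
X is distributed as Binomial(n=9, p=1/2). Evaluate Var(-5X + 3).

For X ~ Binomial(n=9, p=1/2):
Var(X) = \frac{9}{4}
Var(-5X + 3) = (-5)² × Var(X) = 25 × \frac{9}{4} = \frac{225}{4}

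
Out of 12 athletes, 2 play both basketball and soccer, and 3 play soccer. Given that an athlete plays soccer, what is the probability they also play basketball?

P(A ∩ B) = 2/12 = 1/6
P(B) = 3/12 = 1/4
P(A|B) = P(A ∩ B) / P(B) = (1/6) / (1/4) = 2/3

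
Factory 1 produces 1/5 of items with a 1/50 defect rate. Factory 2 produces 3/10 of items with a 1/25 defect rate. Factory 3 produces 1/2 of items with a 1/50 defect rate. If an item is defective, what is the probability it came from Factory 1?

Using Bayes' theorem:
P(F1) = 1/5, P(D|F1) = 1/50
P(F2) = 3/10, P(D|F2) = 1/25
P(F3) = 1/2, P(D|F3) = 1/50
P(D) = P(D|F1)P(F1) + P(D|F2)P(F2) + P(D|F3)P(F3)
     = \frac{13}{500}
P(F1|D) = P(D|F1)P(F1) / P(D)
= \frac{2}{13}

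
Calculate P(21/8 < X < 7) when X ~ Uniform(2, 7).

P(21/8 < X < 7) = ∫_{21/8}^{7} f(x) dx
where f(x) = \frac{1}{5}
= \frac{7}{8}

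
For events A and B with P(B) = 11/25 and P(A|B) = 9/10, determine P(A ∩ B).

By definition, P(A|B) = P(A ∩ B) / P(B)
So P(A ∩ B) = P(A|B) × P(B)
= 9/10 × 11/25
= 99/250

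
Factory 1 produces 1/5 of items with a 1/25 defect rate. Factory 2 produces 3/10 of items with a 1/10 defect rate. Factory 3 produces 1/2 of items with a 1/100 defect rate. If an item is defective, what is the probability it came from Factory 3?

Using Bayes' theorem:
P(F1) = 1/5, P(D|F1) = 1/25
P(F2) = 3/10, P(D|F2) = 1/10
P(F3) = 1/2, P(D|F3) = 1/100
P(D) = P(D|F1)P(F1) + P(D|F2)P(F2) + P(D|F3)P(F3)
     = \frac{43}{1000}
P(F3|D) = P(D|F3)P(F3) / P(D)
= \frac{5}{43}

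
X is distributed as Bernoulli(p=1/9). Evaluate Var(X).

For X ~ Bernoulli(p=1/9):
Var(X) = \frac{8}{81}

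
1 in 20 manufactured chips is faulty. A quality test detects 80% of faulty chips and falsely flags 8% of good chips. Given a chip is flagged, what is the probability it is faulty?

Let D = the rare event, + = positive/flagged.
P(D) = 1/20
P(+|D) = 80/100 = 4/5
P(+|D') = 8/100 = 2/25
P(+) = P(+|D)P(D) + P(+|D')P(D')
     = \frac{4}{5} × \frac{1}{20} + \frac{2}{25} × \frac{19}{20}
     = \frac{29}{250}
P(D|+) = P(+|D)P(D)/P(+) = \frac{10}{29}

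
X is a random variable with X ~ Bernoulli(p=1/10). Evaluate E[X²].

Using the identity E[X²] = Var(X) + (E[X])²:
E[X] = \frac{1}{10}
Var(X) = \frac{9}{100}
E[X²] = \frac{9}{100} + (\frac{1}{10})²
= \frac{1}{10}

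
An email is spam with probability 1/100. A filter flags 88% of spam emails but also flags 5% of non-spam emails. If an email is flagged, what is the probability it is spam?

Let D = the rare event, + = positive/flagged.
P(D) = 1/100
P(+|D) = 88/100 = 22/25
P(+|D') = 5/100 = 1/20
P(+) = P(+|D)P(D) + P(+|D')P(D')
     = \frac{22}{25} × \frac{1}{100} + \frac{1}{20} × \frac{99}{100}
     = \frac{583}{10000}
P(D|+) = P(+|D)P(D)/P(+) = \frac{8}{53}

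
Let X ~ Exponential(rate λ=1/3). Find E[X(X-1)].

E[X(X-1)] = E[X² - X] = E[X²] - E[X]
E[X] = 3
E[X²] = Var(X) + (E[X])² = 9 + (3)² = 18
E[X(X-1)] = 18 - 3 = 15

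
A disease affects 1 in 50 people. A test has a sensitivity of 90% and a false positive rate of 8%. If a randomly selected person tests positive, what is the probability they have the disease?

Let D = the rare event, + = positive/flagged.
P(D) = 1/50
P(+|D) = 90/100 = 9/10
P(+|D') = 8/100 = 2/25
P(+) = P(+|D)P(D) + P(+|D')P(D')
     = \frac{9}{10} × \frac{1}{50} + \frac{2}{25} × \frac{49}{50}
     = \frac{241}{2500}
P(D|+) = P(+|D)P(D)/P(+) = \frac{45}{241}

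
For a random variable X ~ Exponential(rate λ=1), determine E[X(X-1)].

E[X(X-1)] = E[X² - X] = E[X²] - E[X]
E[X] = 1
E[X²] = Var(X) + (E[X])² = 1 + (1)² = 2
E[X(X-1)] = 2 - 1 = 1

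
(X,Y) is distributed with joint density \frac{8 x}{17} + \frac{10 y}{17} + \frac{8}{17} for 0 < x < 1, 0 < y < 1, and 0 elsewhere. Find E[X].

E[X] = ∫_0^1 ∫_0^1 x × f(x,y) dy dx
= ∫_0^1 ∫_0^1 x × (\frac{8 x}{17} + \frac{10 y}{17} + \frac{8}{17}) dy dx
= \frac{55}{102}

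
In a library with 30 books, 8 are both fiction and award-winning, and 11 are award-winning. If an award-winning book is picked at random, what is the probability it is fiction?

P(A ∩ B) = 8/30 = 4/15
P(B) = 11/30
P(A|B) = P(A ∩ B) / P(B) = (4/15) / (11/30) = 8/11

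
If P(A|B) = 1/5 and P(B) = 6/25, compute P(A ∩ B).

By definition, P(A|B) = P(A ∩ B) / P(B)
So P(A ∩ B) = P(A|B) × P(B)
= 1/5 × 6/25
= 6/125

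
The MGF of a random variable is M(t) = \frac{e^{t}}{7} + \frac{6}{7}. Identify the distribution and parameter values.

The MGF M(t) = \frac{e^{t}}{7} + \frac{6}{7} is the standard form for the Bernoulli distribution.
Comparing with the known MGF formula identifies: Bernoulli(p=1/7)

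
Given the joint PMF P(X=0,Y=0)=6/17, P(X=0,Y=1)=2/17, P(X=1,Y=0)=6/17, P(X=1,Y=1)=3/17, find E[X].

First find marginal of X:
P(X=0) = 8/17
P(X=1) = 9/17
E[X] = 0 × 8/17 + 1 × 9/17 = 9/17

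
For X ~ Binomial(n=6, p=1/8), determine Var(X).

For X ~ Binomial(n=6, p=1/8):
Var(X) = \frac{21}{32}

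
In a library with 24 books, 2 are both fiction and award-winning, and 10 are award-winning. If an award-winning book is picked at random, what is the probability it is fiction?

P(A ∩ B) = 2/24 = 1/12
P(B) = 10/24 = 5/12
P(A|B) = P(A ∩ B) / P(B) = (1/12) / (5/12) = 1/5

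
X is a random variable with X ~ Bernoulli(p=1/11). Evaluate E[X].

For X ~ Bernoulli(p=1/11), the expected value is:
E[X] = \frac{1}{11}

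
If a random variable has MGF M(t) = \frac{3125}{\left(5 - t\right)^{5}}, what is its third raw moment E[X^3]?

To find E[X^3], compute M^(3)(0):
M^(1)(t) = \frac{15625}{\left(5 - t\right)^{6}}
M^(2)(t) = \frac{93750}{\left(5 - t\right)^{7}}
M^(3)(t) = \frac{656250}{\left(5 - t\right)^{8}}
M^(3)(0) = \frac{42}{25}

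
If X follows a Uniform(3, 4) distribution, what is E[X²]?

Using the identity E[X²] = Var(X) + (E[X])²:
E[X] = \frac{7}{2}
Var(X) = \frac{1}{12}
E[X²] = \frac{1}{12} + (\frac{7}{2})²
= \frac{37}{3}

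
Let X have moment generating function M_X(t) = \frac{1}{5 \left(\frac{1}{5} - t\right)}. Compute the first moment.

To find E[X], compute M^(1)(0):
M^(1)(t) = \frac{1}{5 \left(\frac{1}{5} - t\right)^{2}}
M^(1)(0) = 5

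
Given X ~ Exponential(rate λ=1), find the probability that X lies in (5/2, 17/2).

P(5/2 < X < 17/2) = ∫_{5/2}^{17/2} f(x) dx
where f(x) = e^{- x}
= - \frac{1 - e^{6}}{e^{\frac{17}{2}}}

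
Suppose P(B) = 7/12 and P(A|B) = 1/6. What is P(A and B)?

By definition, P(A|B) = P(A ∩ B) / P(B)
So P(A ∩ B) = P(A|B) × P(B)
= 1/6 × 7/12
= 7/72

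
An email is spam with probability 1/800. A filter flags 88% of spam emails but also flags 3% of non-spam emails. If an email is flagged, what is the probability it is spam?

Let D = the rare event, + = positive/flagged.
P(D) = 1/800
P(+|D) = 88/100 = 22/25
P(+|D') = 3/100
P(+) = P(+|D)P(D) + P(+|D')P(D')
     = \frac{22}{25} × \frac{1}{800} + \frac{3}{100} × \frac{799}{800}
     = \frac{497}{16000}
P(D|+) = P(+|D)P(D)/P(+) = \frac{88}{2485}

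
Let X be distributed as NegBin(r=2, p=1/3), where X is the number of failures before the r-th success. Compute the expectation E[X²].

Using the identity E[X²] = Var(X) + (E[X])²:
E[X] = 4
Var(X) = 12
E[X²] = 12 + (4)²
= 28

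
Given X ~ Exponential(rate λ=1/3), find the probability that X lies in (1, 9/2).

P(1 < X < 9/2) = ∫_{1}^{9/2} f(x) dx
where f(x) = \frac{e^{- \frac{x}{3}}}{3}
= - \frac{1}{e^{\frac{3}{2}}} + e^{- \frac{1}{3}}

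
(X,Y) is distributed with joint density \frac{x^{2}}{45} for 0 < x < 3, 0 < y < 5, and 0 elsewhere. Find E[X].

f_X(x) = ∫_0^5 \frac{x^{2}}{45} dy = \frac{x^{2}}{9}
E[X] = ∫_0^3 x × (\frac{x^{2}}{9}) dx = \frac{9}{4}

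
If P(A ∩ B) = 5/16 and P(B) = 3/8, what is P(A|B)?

P(A|B) = P(A ∩ B) / P(B)
= (5/16) / (3/8)
= 5/6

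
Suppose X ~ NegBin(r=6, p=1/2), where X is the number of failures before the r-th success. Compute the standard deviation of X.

For X ~ NegBin(r=6, p=1/2), where X is the number of failures before the r-th success:
Var(X) = 12
SD(X) = √(Var(X)) = √(12) = 2 \sqrt{3}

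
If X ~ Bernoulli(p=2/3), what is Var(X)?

For X ~ Bernoulli(p=2/3):
Var(X) = \frac{2}{9}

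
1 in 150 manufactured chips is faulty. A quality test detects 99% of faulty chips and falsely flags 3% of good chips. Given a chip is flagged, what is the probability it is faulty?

Let D = the rare event, + = positive/flagged.
P(D) = 1/150
P(+|D) = 99/100
P(+|D') = 3/100
P(+) = P(+|D)P(D) + P(+|D')P(D')
     = \frac{99}{100} × \frac{1}{150} + \frac{3}{100} × \frac{149}{150}
     = \frac{91}{2500}
P(D|+) = P(+|D)P(D)/P(+) = \frac{33}{182}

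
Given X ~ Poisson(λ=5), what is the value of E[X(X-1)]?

E[X(X-1)] = E[X² - X] = E[X²] - E[X]
E[X] = 5
E[X²] = Var(X) + (E[X])² = 5 + (5)² = 30
E[X(X-1)] = 30 - 5 = 25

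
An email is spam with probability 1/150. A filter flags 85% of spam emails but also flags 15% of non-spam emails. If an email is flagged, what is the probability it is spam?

Let D = the rare event, + = positive/flagged.
P(D) = 1/150
P(+|D) = 85/100 = 17/20
P(+|D') = 15/100 = 3/20
P(+) = P(+|D)P(D) + P(+|D')P(D')
     = \frac{17}{20} × \frac{1}{150} + \frac{3}{20} × \frac{149}{150}
     = \frac{58}{375}
P(D|+) = P(+|D)P(D)/P(+) = \frac{17}{464}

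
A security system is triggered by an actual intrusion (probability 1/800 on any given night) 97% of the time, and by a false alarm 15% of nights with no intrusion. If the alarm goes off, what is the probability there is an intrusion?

Let D = the rare event, + = positive/flagged.
P(D) = 1/800
P(+|D) = 97/100
P(+|D') = 15/100 = 3/20
P(+) = P(+|D)P(D) + P(+|D')P(D')
     = \frac{97}{100} × \frac{1}{800} + \frac{3}{20} × \frac{799}{800}
     = \frac{6041}{40000}
P(D|+) = P(+|D)P(D)/P(+) = \frac{97}{12082}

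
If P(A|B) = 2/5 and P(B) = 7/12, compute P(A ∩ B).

By definition, P(A|B) = P(A ∩ B) / P(B)
So P(A ∩ B) = P(A|B) × P(B)
= 2/5 × 7/12
= 7/30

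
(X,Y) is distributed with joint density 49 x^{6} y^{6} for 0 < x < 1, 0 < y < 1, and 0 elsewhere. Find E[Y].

E[Y] = ∫_0^1 ∫_0^1 y × f(x,y) dx dy
= \frac{7}{8}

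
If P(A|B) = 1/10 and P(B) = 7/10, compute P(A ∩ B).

By definition, P(A|B) = P(A ∩ B) / P(B)
So P(A ∩ B) = P(A|B) × P(B)
= 1/10 × 7/10
= 7/100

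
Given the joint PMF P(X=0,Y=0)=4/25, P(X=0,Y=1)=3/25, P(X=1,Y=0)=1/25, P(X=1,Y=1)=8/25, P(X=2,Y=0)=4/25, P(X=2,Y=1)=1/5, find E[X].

First find marginal of X:
P(X=0) = 7/25
P(X=1) = 9/25
P(X=2) = 9/25
E[X] = 0 × 7/25 + 1 × 9/25 + 2 × 9/25 = 27/25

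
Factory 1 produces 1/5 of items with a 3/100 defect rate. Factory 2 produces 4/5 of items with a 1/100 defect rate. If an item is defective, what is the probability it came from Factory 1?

Using Bayes' theorem:
P(F1) = 1/5, P(D|F1) = 3/100
P(F2) = 4/5, P(D|F2) = 1/100
P(D) = P(D|F1)P(F1) + P(D|F2)P(F2)
     = \frac{7}{500}
P(F1|D) = P(D|F1)P(F1) / P(D)
= \frac{3}{7}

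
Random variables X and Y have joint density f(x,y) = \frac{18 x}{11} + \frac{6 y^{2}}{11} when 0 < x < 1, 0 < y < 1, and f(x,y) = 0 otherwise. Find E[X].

E[X] = ∫_0^1 ∫_0^1 x × f(x,y) dy dx
= ∫_0^1 ∫_0^1 x × (\frac{18 x}{11} + \frac{6 y^{2}}{11}) dy dx
= \frac{7}{11}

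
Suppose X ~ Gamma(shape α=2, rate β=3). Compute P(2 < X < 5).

P(2 < X < 5) = ∫_{2}^{5} f(x) dx
where f(x) = 9 x e^{- 3 x}
= \frac{-16 + 7 e^{9}}{e^{15}}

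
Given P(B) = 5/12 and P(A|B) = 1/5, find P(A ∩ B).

By definition, P(A|B) = P(A ∩ B) / P(B)
So P(A ∩ B) = P(A|B) × P(B)
= 1/5 × 5/12
= 1/12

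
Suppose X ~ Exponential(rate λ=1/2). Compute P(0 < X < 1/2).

P(0 < X < 1/2) = ∫_{0}^{1/2} f(x) dx
where f(x) = \frac{e^{- \frac{x}{2}}}{2}
= 1 - e^{- \frac{1}{4}}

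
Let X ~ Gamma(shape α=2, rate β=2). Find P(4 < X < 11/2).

P(4 < X < 11/2) = ∫_{4}^{11/2} f(x) dx
where f(x) = 4 x e^{- 2 x}
= \frac{3 \left(-4 + 3 e^{3}\right)}{e^{11}}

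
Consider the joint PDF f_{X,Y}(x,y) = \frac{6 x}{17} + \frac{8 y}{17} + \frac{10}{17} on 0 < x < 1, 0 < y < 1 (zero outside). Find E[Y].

E[Y] = ∫_0^1 ∫_0^1 y × f(x,y) dx dy
= \frac{55}{102}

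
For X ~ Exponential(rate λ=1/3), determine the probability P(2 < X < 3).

P(2 < X < 3) = ∫_{2}^{3} f(x) dx
where f(x) = \frac{e^{- \frac{x}{3}}}{3}
= - \frac{1}{e} + e^{- \frac{2}{3}}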